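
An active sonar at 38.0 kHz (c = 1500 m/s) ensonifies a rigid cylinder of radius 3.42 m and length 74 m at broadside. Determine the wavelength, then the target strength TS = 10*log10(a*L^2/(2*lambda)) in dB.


Step 1: lambda = c/f = 1500/38000 = 0.03947 m
Step 2: TS = 10*log10(a*L^2/(2*lambda)) = 10*log10(3.42*74^2/(2*0.03947)) = 53.75

53.75 dB


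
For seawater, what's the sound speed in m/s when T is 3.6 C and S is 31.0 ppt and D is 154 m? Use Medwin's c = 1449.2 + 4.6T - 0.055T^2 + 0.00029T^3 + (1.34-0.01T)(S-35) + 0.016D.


c = 1449.2 + 4.6*3.6 - 0.055*3.6^2 + 0.00029*3.6^3 + (1.34 - 0.01*3.6)*(31.0 - 35) + 0.016*154 = 1462.31

1462.31 m/s


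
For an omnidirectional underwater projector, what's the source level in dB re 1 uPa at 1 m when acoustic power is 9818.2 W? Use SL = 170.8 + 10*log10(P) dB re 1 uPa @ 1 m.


SL = 170.8 + 10*log10(9818.2) = 170.8 + 39.92 = 210.72

210.72 dB


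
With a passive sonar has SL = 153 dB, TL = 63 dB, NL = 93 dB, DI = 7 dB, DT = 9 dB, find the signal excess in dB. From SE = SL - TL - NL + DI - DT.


SE = SL - TL - NL + DI - DT = 153 - 63 - 93 + 7 - 9 = -5

-5 dB


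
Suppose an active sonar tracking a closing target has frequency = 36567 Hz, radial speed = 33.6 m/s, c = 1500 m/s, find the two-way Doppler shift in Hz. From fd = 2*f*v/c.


fd = 2*f*v/c = 2 * 36567 * 33.6 / 1500 = 1638.2

1638.2 Hz


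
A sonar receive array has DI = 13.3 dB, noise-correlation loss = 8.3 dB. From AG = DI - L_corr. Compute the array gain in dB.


AG = DI - L_corr = 13.3 - 8.3 = 5.0

5.0 dB


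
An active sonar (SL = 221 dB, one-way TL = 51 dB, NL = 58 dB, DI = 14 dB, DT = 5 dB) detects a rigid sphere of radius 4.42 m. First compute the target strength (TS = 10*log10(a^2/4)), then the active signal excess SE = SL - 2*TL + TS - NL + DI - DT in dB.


Step 1: TS = 10*log10(4.42^2/4) = 6.89 dB
Step 2: SE = SL - 2*TL + TS - NL + DI - DT = 221 - 2*51 + (6.89) - 58 + 14 - 5 = 76.89

76.89 dB


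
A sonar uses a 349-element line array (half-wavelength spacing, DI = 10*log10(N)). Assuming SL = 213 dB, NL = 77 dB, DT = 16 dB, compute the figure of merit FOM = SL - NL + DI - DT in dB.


Step 1: DI = 10*log10(349) = 25.43 dB
Step 2: FOM = SL - NL + DI - DT = 213 - 77 + 25.43 - 16 = 145.43

145.43 dB


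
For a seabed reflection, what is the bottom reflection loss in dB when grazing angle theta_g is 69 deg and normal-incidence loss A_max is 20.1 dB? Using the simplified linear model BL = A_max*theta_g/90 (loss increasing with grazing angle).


BL = A_max * theta_g / 90 = 20.1 * 69 / 90 = 15.41

15.41 dB


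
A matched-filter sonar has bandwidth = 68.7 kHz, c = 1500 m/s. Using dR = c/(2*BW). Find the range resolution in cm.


dR = c/(2*BW) = 1500 / (2 * 68.7e3) = 0.0109 m = 1.09 cm

1.09 cm


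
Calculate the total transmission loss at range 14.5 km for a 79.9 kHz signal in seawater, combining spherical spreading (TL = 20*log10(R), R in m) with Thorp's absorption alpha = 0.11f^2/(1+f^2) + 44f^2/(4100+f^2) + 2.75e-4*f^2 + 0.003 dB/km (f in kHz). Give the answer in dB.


498.82 dB


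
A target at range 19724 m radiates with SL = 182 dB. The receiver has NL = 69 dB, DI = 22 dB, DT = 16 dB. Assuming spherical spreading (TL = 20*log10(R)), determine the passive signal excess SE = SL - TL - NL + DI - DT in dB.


Step 1: TL = 20*log10(19724) = 85.9 dB
Step 2: SE = 182 - 85.9 - 69 + 22 - 16 = 33.1

33.1 dB


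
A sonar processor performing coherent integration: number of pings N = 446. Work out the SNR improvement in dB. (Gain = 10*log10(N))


Gain = 10*log10(446) = 26.49

26.49 dB


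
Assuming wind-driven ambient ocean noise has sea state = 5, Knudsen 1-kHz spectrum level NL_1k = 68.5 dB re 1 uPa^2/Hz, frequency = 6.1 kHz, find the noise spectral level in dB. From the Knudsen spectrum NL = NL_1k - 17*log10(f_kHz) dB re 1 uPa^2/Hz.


55.15 dB


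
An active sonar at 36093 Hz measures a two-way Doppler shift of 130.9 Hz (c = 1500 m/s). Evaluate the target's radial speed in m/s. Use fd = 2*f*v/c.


From fd = 2*f*v/c, v = c*fd/(2*f) = 1500 * 130.9 / (2*36093) = 2.72

2.72 m/s


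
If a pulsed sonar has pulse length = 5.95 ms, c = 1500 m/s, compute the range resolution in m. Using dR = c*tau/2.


4.4625 m


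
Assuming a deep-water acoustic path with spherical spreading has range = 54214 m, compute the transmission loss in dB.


TL = 20*log10(54214) = 94.68

94.68 dB


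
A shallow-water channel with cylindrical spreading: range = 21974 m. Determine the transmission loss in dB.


TL = 10*log10(21974) = 43.42

43.42 dB


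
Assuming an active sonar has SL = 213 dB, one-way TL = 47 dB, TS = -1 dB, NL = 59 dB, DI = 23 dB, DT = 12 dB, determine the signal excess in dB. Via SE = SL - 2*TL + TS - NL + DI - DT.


SE = SL - 2*TL + TS - NL + DI - DT = 213 - 2*47 + (-1) - 59 + 23 - 12 = 70

70 dB


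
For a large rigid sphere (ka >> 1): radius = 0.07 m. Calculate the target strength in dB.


TS = 10*log10(0.07^2 / 4) = 10*log10(0.001225) = -29.12

-29.12 dB


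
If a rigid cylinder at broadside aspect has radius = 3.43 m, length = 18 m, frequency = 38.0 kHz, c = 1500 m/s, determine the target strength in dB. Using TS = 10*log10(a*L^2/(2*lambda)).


41.49 dB


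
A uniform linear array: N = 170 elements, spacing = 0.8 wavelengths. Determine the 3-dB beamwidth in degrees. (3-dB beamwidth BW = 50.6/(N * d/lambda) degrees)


BW = 50.6 / (170 * 0.8) = 50.6 / 136.0 = 0.37

0.37 deg


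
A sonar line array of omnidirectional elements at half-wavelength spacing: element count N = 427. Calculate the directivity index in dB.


DI = 10*log10(427) = 26.3

26.3 dB


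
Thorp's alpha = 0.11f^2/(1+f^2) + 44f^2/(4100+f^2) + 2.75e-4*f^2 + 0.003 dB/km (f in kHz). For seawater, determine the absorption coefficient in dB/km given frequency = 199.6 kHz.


f^2 = 39840.16
alpha = 0.11*39840.16/(1+39840.16) + 44*39840.16/(4100+39840.16) + 2.75e-4*39840.16 + 0.003 = 50.963

50.963 dB/km


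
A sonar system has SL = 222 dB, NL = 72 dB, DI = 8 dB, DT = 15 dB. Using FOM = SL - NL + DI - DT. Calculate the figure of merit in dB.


FOM = SL - NL + DI - DT = 222 - 72 + 8 - 15 = 143

143 dB


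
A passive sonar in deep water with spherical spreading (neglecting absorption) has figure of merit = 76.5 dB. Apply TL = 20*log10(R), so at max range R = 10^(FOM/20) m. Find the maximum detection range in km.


6.68 km


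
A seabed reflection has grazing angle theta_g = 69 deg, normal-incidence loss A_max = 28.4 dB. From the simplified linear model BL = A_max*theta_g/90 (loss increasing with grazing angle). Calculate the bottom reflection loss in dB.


BL = A_max * theta_g / 90 = 28.4 * 69 / 90 = 21.77

21.77 dB


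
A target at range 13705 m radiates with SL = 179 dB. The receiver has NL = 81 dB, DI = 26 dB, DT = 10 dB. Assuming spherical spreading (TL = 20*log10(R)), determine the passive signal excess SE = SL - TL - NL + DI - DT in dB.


31.26 dB


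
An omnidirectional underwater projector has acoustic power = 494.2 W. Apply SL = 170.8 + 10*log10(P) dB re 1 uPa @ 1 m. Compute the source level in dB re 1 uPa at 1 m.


SL = 170.8 + 10*log10(494.2) = 170.8 + 26.94 = 197.74

197.74 dB


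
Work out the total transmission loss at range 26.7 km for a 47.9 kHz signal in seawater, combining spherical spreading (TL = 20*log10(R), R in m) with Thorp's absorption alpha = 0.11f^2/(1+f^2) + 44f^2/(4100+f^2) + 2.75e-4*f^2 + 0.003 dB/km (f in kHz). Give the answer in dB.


529.93 dB


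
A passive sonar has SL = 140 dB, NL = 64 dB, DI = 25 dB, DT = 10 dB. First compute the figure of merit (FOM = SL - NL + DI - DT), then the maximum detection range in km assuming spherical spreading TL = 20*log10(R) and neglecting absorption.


Step 1: FOM = SL - NL + DI - DT = 140 - 64 + 25 - 10 = 91 dB
Step 2: at max range FOM = TL = 20*log10(R), so R = 10^(91/20) = 35481.34 m = 35.48 km

35.48 km


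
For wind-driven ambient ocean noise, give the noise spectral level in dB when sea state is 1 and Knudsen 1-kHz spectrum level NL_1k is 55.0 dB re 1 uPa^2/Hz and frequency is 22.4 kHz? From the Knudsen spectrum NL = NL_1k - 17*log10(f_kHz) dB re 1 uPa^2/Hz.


NL = NL_1k - 17*log10(f_kHz) = 55.0 - 17*log10(22.4) = 55.0 - (22.95) = 32.05

32.05 dB


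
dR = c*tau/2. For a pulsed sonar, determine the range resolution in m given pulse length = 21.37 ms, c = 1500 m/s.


16.0275 m


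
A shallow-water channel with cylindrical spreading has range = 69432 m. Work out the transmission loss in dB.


48.42 dB


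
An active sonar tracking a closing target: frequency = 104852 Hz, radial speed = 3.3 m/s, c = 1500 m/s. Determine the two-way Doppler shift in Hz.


fd = 2*f*v/c = 2 * 104852 * 3.3 / 1500 = 461.35

461.35 Hz


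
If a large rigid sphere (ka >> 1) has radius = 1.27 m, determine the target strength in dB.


-3.94 dB


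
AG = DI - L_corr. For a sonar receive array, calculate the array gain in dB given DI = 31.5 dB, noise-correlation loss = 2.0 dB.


AG = DI - L_corr = 31.5 - 2.0 = 29.5

29.5 dB


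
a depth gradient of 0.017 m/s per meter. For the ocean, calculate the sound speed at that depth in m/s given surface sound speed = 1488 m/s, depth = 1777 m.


c = 1488 + 0.017 * 1777 = 1518.209

1518.209 m/s


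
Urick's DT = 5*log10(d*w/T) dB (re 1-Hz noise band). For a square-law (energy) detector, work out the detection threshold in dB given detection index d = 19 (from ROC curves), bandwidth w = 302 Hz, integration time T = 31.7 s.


11.29 dB


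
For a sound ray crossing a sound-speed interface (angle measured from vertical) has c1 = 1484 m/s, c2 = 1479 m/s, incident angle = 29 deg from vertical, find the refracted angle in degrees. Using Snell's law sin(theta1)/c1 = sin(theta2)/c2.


sin(theta2) = (c2/c1)*sin(theta1) = (1479/1484)*sin(29 deg) = 0.48318
theta2 = arcsin(0.48318) = 28.89

28.89 deg


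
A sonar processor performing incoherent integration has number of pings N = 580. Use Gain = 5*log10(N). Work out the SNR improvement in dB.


Gain = 5*log10(580) = 13.82

13.82 dB


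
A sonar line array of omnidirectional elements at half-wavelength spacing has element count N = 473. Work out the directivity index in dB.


DI = 10*log10(473) = 26.75

26.75 dB


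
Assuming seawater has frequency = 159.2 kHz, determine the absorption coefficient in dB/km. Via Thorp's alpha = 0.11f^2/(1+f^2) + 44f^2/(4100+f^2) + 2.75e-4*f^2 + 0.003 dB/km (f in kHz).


f^2 = 25344.64
alpha = 0.11*25344.64/(1+25344.64) + 44*25344.64/(4100+25344.64) + 2.75e-4*25344.64 + 0.003 = 44.956

44.956 dB/km


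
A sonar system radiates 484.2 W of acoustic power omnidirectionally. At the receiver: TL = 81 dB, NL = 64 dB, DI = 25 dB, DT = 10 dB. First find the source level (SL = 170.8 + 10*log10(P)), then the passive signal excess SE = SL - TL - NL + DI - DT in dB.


Step 1: SL = 170.8 + 10*log10(484.2) = 197.65 dB
Step 2: SE = SL - TL - NL + DI - DT = 197.65 - 81 - 64 + 25 - 10 = 67.65

67.65 dB


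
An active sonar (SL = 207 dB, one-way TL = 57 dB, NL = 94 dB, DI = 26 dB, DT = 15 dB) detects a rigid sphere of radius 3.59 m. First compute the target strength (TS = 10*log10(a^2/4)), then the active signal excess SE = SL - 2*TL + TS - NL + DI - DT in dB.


Step 1: TS = 10*log10(3.59^2/4) = 5.08 dB
Step 2: SE = SL - 2*TL + TS - NL + DI - DT = 207 - 2*57 + (5.08) - 94 + 26 - 15 = 15.08

15.08 dB


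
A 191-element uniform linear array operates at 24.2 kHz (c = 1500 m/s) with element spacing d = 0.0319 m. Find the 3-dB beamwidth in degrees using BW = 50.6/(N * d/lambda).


Step 1: lambda = 1500/24200 = 0.06198 m
Step 2: d/lambda = 0.0319/0.06198 = 0.5147
Step 3: BW = 50.6/(N * d/lambda) = 50.6/(191 * 0.5147) = 0.51

0.51 deg


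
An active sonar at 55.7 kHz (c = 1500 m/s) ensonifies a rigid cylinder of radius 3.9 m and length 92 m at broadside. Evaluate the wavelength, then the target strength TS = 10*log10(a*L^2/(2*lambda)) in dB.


Step 1: lambda = c/f = 1500/55700 = 0.02693 m
Step 2: TS = 10*log10(a*L^2/(2*lambda)) = 10*log10(3.9*92^2/(2*0.02693)) = 57.87

57.87 dB


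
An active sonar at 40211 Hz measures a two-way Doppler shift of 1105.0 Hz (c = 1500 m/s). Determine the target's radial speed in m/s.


From fd = 2*f*v/c, v = c*fd/(2*f) = 1500 * 1105.0 / (2*40211) = 20.61

20.61 m/s


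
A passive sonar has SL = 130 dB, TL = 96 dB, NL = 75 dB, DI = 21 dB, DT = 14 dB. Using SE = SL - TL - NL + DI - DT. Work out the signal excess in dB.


SE = SL - TL - NL + DI - DT = 130 - 96 - 75 + 21 - 14 = -34

-34 dB


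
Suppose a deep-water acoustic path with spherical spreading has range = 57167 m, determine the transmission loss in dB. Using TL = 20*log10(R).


TL = 20*log10(57167) = 95.14

95.14 dB


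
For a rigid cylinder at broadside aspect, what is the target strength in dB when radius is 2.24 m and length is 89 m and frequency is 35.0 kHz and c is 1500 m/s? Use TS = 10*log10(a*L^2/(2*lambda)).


lambda = 1500/35000 = 0.04286 m
TS = 10*log10(2.24*89^2/(2*0.04286)) = 53.16

53.16 dB


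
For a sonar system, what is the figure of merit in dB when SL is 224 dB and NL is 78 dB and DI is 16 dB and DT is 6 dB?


156 dB


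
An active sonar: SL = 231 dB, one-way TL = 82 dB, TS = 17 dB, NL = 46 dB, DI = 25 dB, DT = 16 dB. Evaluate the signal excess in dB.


47 dB


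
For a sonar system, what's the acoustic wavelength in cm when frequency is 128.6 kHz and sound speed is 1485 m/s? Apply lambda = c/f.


1.15 cm


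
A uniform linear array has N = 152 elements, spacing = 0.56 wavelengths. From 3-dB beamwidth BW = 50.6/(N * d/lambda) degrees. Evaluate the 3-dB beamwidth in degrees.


BW = 50.6 / (152 * 0.56) = 50.6 / 85.12 = 0.59

0.59 deg


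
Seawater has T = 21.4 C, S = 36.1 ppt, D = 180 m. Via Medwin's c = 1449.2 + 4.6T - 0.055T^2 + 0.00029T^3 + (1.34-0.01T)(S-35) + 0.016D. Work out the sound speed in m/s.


c = 1449.2 + 4.6*21.4 - 0.055*21.4^2 + 0.00029*21.4^3 + (1.34 - 0.01*21.4)*(36.1 - 35) + 0.016*180 = 1529.41

1529.41 m/s


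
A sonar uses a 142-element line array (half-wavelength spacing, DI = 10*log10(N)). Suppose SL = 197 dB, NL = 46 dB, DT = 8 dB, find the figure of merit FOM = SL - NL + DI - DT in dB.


164.52 dB


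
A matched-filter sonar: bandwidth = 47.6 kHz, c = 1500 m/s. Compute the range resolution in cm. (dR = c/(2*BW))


1.58 cm


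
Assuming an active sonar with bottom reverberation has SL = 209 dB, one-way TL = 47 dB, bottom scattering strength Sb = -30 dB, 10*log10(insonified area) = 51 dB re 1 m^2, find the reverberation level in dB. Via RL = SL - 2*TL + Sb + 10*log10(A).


136 dB


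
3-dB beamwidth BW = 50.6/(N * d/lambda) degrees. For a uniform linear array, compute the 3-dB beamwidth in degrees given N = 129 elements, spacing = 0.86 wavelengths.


BW = 50.6 / (129 * 0.86) = 50.6 / 110.94 = 0.46

0.46 deg


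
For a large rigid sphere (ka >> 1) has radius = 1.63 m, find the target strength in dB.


TS = 10*log10(1.63^2 / 4) = 10*log10(0.664225) = -1.78

-1.78 dB


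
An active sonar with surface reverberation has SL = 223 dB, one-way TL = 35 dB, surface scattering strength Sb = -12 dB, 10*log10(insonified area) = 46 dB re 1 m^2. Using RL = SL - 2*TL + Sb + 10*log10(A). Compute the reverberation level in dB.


RL = SL - 2*TL + Sb + 10*log10(A) = 223 - 2*35 + (-12) + 46 = 187

187 dB


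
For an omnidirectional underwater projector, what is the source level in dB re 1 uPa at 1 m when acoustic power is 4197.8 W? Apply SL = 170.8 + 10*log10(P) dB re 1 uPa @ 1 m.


207.03 dB


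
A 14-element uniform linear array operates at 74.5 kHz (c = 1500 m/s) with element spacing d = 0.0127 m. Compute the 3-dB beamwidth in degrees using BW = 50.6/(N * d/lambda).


Step 1: lambda = 1500/74500 = 0.02013 m
Step 2: d/lambda = 0.0127/0.02013 = 0.6309
Step 3: BW = 50.6/(N * d/lambda) = 50.6/(14 * 0.6309) = 5.73

5.73 deg


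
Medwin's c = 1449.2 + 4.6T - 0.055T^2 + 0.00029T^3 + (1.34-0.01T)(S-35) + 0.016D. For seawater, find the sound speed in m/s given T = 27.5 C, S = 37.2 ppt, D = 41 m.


1543.14 m/s


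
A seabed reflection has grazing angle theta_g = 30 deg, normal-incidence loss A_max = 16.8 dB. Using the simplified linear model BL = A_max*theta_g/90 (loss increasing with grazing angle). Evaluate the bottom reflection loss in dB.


BL = A_max * theta_g / 90 = 16.8 * 30 / 90 = 5.6

5.6 dB


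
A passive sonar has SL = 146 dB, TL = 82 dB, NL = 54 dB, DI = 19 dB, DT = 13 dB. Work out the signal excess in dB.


SE = SL - TL - NL + DI - DT = 146 - 82 - 54 + 19 - 13 = 16

16 dB


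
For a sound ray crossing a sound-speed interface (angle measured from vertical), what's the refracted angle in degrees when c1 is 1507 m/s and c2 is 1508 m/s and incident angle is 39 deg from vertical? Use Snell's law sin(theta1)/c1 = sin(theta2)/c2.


sin(theta2) = (c2/c1)*sin(theta1) = (1508/1507)*sin(39 deg) = 0.62974
theta2 = arcsin(0.62974) = 39.03

39.03 deg


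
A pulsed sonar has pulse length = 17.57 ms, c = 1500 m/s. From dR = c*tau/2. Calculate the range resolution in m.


dR = c*tau/2 = 1500 * 17.57e-3 / 2 = 13.1775

13.1775 m


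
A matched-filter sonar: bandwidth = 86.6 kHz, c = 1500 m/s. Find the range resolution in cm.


dR = c/(2*BW) = 1500 / (2 * 86.6e3) = 0.0087 m = 0.87 cm

0.87 cm


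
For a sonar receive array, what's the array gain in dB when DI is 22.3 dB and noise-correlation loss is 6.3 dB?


AG = DI - L_corr = 22.3 - 6.3 = 16.0

16.0 dB


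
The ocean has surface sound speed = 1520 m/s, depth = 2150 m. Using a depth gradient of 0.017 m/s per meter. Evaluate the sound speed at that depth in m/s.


1556.55 m/s


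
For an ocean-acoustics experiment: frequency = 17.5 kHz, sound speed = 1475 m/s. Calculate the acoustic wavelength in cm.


lambda = c/f = 1475 / 17500 = 0.0843 m = 8.43 cm

8.43 cm


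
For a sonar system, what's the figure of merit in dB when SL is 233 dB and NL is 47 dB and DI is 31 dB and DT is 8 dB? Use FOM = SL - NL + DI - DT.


209 dB


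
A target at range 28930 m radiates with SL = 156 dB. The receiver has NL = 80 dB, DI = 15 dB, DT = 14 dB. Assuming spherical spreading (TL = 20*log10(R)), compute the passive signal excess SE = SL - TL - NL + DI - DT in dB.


Step 1: TL = 20*log10(28930) = 89.23 dB
Step 2: SE = 156 - 89.23 - 80 + 15 - 14 = -12.23

-12.23 dB


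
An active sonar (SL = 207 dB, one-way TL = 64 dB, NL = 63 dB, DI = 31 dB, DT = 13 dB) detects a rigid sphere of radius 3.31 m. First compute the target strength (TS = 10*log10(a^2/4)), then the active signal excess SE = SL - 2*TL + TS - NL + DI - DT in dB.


Step 1: TS = 10*log10(3.31^2/4) = 4.38 dB
Step 2: SE = SL - 2*TL + TS - NL + DI - DT = 207 - 2*64 + (4.38) - 63 + 31 - 13 = 38.38

38.38 dB


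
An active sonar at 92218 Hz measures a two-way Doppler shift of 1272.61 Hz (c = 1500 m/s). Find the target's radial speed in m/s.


From fd = 2*f*v/c, v = c*fd/(2*f) = 1500 * 1272.61 / (2*92218) = 10.35

10.35 m/s


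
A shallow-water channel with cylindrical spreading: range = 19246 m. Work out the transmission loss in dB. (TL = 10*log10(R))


TL = 10*log10(19246) = 42.84

42.84 dB


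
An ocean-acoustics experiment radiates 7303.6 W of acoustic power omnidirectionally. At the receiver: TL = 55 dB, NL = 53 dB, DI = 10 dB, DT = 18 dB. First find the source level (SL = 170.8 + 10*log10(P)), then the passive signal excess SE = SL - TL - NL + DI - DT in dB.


Step 1: SL = 170.8 + 10*log10(7303.6) = 209.44 dB
Step 2: SE = SL - TL - NL + DI - DT = 209.44 - 55 - 53 + 10 - 18 = 93.44

93.44 dB


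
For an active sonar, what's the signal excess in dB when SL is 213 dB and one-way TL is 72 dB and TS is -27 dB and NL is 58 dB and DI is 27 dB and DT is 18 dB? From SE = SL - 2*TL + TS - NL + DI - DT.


SE = SL - 2*TL + TS - NL + DI - DT = 213 - 2*72 + (-27) - 58 + 27 - 18 = -7

-7 dB


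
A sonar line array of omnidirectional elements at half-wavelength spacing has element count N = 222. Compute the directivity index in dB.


DI = 10*log10(222) = 23.46

23.46 dB


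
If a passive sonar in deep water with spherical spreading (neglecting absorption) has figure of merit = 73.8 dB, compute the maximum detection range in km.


4.9 km


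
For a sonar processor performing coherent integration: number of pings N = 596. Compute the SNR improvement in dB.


Gain = 10*log10(596) = 27.75

27.75 dB


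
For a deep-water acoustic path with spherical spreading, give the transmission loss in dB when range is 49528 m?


TL = 20*log10(49528) = 93.9

93.9 dB


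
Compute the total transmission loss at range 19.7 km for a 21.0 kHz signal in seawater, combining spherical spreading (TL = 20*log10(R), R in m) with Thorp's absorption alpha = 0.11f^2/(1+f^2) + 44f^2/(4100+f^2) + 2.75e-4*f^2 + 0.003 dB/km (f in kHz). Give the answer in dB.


174.68 dB


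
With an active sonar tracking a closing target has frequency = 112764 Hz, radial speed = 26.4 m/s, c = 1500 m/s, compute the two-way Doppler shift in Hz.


fd = 2*f*v/c = 2 * 112764 * 26.4 / 1500 = 3969.29

3969.29 Hz


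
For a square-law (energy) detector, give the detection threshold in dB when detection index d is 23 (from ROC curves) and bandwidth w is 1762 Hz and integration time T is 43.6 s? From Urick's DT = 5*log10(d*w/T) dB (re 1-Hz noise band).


DT = 5*log10(d*w/T) = 5*log10(23 * 1762 / 43.6) = 5*log10(929.5) = 14.84

14.84 dB


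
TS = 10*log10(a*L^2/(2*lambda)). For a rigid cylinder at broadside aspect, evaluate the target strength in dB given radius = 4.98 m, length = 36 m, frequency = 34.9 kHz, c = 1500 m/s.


lambda = 1500/34900 = 0.04298 m
TS = 10*log10(4.98*36^2/(2*0.04298)) = 48.76

48.76 dB


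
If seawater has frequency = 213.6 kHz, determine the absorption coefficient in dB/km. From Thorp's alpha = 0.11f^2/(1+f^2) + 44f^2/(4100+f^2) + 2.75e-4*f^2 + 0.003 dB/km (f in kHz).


f^2 = 45624.96
alpha = 0.11*45624.96/(1+45624.96) + 44*45624.96/(4100+45624.96) + 2.75e-4*45624.96 + 0.003 = 53.032

53.032 dB/km


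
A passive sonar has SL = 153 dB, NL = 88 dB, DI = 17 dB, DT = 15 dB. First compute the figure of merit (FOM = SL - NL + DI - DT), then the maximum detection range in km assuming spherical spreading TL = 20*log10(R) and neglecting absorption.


Step 1: FOM = SL - NL + DI - DT = 153 - 88 + 17 - 15 = 67 dB
Step 2: at max range FOM = TL = 20*log10(R), so R = 10^(67/20) = 2238.72 m = 2.24 km

2.24 km


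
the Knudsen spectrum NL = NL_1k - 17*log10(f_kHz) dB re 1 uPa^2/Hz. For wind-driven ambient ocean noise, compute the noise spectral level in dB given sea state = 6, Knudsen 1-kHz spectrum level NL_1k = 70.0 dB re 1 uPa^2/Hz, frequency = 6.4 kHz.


NL = NL_1k - 17*log10(f_kHz) = 70.0 - 17*log10(6.4) = 70.0 - (13.71) = 56.29

56.29 dB


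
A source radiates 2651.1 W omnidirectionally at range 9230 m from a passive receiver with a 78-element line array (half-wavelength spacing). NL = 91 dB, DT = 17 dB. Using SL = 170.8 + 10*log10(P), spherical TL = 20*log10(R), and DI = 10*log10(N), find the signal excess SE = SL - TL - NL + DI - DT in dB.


Step 1: SL = 170.8 + 10*log10(2651.1) = 205.03 dB
Step 2: TL = 20*log10(9230) = 79.3 dB
Step 3: DI = 10*log10(78) = 18.92 dB
Step 4: SE = SL - TL - NL + DI - DT = 205.03 - 79.3 - 91 + 18.92 - 17 = 36.65

36.65 dB


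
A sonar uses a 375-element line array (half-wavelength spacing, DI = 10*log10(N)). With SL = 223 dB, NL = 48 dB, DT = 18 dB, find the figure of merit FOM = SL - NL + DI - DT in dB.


Step 1: DI = 10*log10(375) = 25.74 dB
Step 2: FOM = SL - NL + DI - DT = 223 - 48 + 25.74 - 18 = 182.74

182.74 dB


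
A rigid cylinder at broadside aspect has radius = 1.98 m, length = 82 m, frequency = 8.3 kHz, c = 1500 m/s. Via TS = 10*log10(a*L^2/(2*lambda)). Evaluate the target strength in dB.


lambda = 1500/8300 = 0.18072 m
TS = 10*log10(1.98*82^2/(2*0.18072)) = 45.66

45.66 dB


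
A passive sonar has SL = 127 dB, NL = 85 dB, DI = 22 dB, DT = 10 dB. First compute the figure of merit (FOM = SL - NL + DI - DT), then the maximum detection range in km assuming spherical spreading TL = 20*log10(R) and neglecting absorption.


Step 1: FOM = SL - NL + DI - DT = 127 - 85 + 22 - 10 = 54 dB
Step 2: at max range FOM = TL = 20*log10(R), so R = 10^(54/20) = 501.19 m = 0.5 km

0.5 km


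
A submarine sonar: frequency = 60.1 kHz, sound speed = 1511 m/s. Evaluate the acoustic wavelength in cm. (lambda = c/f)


2.51 cm


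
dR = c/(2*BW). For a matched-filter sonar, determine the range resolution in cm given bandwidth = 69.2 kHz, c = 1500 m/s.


dR = c/(2*BW) = 1500 / (2 * 69.2e3) = 0.0108 m = 1.08 cm

1.08 cm


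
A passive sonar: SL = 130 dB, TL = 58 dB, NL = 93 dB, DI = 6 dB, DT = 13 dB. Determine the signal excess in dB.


-28 dB


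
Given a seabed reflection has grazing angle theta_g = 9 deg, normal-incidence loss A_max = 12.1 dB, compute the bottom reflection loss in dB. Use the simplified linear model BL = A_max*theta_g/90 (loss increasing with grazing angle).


BL = A_max * theta_g / 90 = 12.1 * 9 / 90 = 1.21

1.21 dB


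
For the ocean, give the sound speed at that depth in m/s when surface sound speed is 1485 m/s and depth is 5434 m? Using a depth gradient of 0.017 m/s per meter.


c = 1485 + 0.017 * 5434 = 1577.378

1577.378 m/s


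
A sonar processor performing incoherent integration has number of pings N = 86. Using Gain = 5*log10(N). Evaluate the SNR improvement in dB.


Gain = 5*log10(86) = 9.67

9.67 dB


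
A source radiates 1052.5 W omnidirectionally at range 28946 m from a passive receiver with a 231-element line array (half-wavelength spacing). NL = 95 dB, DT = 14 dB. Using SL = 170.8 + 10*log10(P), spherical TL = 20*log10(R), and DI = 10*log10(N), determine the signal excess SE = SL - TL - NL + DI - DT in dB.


Step 1: SL = 170.8 + 10*log10(1052.5) = 201.02 dB
Step 2: TL = 20*log10(28946) = 89.23 dB
Step 3: DI = 10*log10(231) = 23.64 dB
Step 4: SE = SL - TL - NL + DI - DT = 201.02 - 89.23 - 95 + 23.64 - 14 = 26.43

26.43 dB


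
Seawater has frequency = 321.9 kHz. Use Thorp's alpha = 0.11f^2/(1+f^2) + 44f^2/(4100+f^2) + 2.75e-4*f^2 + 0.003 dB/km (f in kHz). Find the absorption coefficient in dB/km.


f^2 = 103619.61
alpha = 0.11*103619.61/(1+103619.61) + 44*103619.61/(4100+103619.61) + 2.75e-4*103619.61 + 0.003 = 70.934

70.934 dB/km


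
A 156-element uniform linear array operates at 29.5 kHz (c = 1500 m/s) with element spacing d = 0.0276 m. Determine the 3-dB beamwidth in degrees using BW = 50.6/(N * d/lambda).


0.6 deg


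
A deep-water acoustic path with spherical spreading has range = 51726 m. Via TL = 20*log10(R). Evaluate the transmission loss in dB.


94.27 dB


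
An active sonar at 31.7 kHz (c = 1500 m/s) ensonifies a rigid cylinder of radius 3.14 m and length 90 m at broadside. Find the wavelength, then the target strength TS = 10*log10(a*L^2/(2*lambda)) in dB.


Step 1: lambda = c/f = 1500/31700 = 0.04732 m
Step 2: TS = 10*log10(a*L^2/(2*lambda)) = 10*log10(3.14*90^2/(2*0.04732)) = 54.29

54.29 dB


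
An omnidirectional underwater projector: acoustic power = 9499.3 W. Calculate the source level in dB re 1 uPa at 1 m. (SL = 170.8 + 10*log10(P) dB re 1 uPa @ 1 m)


210.58 dB


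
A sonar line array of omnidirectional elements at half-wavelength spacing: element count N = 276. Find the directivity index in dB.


DI = 10*log10(276) = 24.41

24.41 dB


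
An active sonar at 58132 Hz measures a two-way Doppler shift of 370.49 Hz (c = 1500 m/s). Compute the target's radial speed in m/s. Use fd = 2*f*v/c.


4.78 m/s


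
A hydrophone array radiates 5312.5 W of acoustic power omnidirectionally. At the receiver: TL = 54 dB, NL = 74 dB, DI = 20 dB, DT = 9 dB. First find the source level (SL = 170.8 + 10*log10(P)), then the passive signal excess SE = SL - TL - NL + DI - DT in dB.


Step 1: SL = 170.8 + 10*log10(5312.5) = 208.05 dB
Step 2: SE = SL - TL - NL + DI - DT = 208.05 - 54 - 74 + 20 - 9 = 91.05

91.05 dB


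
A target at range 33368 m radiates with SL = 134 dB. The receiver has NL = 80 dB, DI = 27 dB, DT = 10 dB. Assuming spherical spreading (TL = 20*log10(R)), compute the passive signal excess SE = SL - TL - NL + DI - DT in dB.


Step 1: TL = 20*log10(33368) = 90.47 dB
Step 2: SE = 134 - 90.47 - 80 + 27 - 10 = -19.47

-19.47 dB


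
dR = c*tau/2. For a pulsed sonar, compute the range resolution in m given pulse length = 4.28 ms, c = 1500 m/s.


dR = c*tau/2 = 1500 * 4.28e-3 / 2 = 3.21

3.21 m


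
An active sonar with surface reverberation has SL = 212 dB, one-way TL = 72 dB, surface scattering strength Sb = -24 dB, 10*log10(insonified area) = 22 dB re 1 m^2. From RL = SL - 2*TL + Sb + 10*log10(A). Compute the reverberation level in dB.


66 dB


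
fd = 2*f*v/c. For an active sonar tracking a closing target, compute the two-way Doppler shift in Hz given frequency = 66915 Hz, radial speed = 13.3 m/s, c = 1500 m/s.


fd = 2*f*v/c = 2 * 66915 * 13.3 / 1500 = 1186.63

1186.63 Hz


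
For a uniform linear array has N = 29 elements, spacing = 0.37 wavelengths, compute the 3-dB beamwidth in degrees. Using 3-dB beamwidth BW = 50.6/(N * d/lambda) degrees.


BW = 50.6 / (29 * 0.37) = 50.6 / 10.73 = 4.72

4.72 deg


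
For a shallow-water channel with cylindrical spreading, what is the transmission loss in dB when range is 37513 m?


TL = 10*log10(37513) = 45.74

45.74 dB


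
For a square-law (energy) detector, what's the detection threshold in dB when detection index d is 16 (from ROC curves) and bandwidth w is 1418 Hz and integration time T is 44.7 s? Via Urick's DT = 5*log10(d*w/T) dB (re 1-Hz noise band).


DT = 5*log10(d*w/T) = 5*log10(16 * 1418 / 44.7) = 5*log10(507.56) = 13.53

13.53 dB


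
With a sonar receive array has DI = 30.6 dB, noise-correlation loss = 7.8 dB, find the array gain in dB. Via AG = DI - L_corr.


22.8 dB


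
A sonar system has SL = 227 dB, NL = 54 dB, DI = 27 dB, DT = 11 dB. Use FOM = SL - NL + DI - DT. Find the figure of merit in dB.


FOM = SL - NL + DI - DT = 227 - 54 + 27 - 11 = 189

189 dB


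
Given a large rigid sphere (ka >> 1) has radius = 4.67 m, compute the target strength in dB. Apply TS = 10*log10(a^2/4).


TS = 10*log10(4.67^2 / 4) = 10*log10(5.452225) = 7.37

7.37 dB


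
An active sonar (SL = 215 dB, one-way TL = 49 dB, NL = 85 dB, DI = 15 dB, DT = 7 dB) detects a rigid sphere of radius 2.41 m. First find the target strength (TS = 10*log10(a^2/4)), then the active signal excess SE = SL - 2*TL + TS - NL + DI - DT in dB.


Step 1: TS = 10*log10(2.41^2/4) = 1.62 dB
Step 2: SE = SL - 2*TL + TS - NL + DI - DT = 215 - 2*49 + (1.62) - 85 + 15 - 7 = 41.62

41.62 dB


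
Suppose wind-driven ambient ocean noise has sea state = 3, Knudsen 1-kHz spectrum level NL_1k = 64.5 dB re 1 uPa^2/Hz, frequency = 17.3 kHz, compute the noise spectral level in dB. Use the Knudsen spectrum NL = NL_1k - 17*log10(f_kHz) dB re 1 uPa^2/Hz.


NL = NL_1k - 17*log10(f_kHz) = 64.5 - 17*log10(17.3) = 64.5 - (21.05) = 43.45

43.45 dB


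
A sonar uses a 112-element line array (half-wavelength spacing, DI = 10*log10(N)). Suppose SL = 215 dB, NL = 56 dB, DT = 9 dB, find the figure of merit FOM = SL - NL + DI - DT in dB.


Step 1: DI = 10*log10(112) = 20.49 dB
Step 2: FOM = SL - NL + DI - DT = 215 - 56 + 20.49 - 9 = 170.49

170.49 dB


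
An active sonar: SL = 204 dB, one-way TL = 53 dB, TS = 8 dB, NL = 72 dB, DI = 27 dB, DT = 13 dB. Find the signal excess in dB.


48 dB


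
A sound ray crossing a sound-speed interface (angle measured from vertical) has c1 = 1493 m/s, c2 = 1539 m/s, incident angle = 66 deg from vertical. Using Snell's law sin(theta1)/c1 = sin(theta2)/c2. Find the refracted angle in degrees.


70.34 deg


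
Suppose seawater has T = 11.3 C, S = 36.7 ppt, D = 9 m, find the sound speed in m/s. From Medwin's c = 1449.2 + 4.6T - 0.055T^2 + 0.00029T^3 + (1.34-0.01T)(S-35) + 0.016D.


c = 1449.2 + 4.6*11.3 - 0.055*11.3^2 + 0.00029*11.3^3 + (1.34 - 0.01*11.3)*(36.7 - 35) + 0.016*9 = 1496.81

1496.81 m/s


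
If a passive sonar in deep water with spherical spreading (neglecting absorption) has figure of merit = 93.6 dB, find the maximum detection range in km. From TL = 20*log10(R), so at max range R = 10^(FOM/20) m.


47.86 km


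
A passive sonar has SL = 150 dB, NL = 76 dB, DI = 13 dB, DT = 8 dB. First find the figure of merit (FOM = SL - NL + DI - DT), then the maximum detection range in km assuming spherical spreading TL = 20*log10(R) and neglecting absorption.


Step 1: FOM = SL - NL + DI - DT = 150 - 76 + 13 - 8 = 79 dB
Step 2: at max range FOM = TL = 20*log10(R), so R = 10^(79/20) = 8912.51 m = 8.91 km

8.91 km


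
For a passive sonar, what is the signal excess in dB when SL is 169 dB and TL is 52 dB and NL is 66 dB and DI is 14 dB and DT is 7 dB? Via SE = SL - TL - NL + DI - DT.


SE = SL - TL - NL + DI - DT = 169 - 52 - 66 + 14 - 7 = 58

58 dB


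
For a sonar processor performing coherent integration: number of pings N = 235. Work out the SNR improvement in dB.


Gain = 10*log10(235) = 23.71

23.71 dB


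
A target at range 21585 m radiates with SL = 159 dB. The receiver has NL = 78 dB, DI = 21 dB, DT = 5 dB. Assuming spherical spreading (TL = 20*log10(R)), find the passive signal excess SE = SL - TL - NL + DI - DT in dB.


Step 1: TL = 20*log10(21585) = 86.68 dB
Step 2: SE = 159 - 86.68 - 78 + 21 - 5 = 10.32

10.32 dB


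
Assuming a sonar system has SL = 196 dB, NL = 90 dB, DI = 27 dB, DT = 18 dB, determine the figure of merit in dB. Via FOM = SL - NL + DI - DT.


FOM = SL - NL + DI - DT = 196 - 90 + 27 - 18 = 115

115 dB


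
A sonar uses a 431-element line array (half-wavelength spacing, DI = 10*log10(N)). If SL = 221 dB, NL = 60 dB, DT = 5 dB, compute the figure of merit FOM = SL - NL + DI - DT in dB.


Step 1: DI = 10*log10(431) = 26.34 dB
Step 2: FOM = SL - NL + DI - DT = 221 - 60 + 26.34 - 5 = 182.34

182.34 dB


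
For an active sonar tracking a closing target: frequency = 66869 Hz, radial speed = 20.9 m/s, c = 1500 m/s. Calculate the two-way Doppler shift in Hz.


1863.42 Hz


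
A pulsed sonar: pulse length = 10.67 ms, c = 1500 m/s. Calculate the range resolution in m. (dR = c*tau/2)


8.0025 m


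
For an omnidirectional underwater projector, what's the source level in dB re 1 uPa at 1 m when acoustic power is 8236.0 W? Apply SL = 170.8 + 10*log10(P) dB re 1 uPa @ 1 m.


209.96 dB


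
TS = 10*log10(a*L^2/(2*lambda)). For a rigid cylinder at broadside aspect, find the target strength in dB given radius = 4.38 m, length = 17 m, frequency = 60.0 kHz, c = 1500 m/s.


lambda = 1500/60000 = 0.025 m
TS = 10*log10(4.38*17^2/(2*0.025)) = 44.03

44.03 dB


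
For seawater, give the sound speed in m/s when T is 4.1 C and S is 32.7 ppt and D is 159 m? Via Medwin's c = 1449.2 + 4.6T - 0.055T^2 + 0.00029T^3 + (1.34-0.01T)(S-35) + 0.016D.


c = 1449.2 + 4.6*4.1 - 0.055*4.1^2 + 0.00029*4.1^3 + (1.34 - 0.01*4.1)*(32.7 - 35) + 0.016*159 = 1466.71

1466.71 m/s


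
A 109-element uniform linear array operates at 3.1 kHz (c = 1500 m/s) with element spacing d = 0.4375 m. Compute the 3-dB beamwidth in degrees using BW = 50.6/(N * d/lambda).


Step 1: lambda = 1500/3100 = 0.48387 m
Step 2: d/lambda = 0.4375/0.48387 = 0.9042
Step 3: BW = 50.6/(N * d/lambda) = 50.6/(109 * 0.9042) = 0.51

0.51 deg


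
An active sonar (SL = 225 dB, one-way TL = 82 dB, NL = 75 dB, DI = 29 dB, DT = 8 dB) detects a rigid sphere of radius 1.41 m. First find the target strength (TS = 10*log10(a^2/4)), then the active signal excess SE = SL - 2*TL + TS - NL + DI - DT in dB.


Step 1: TS = 10*log10(1.41^2/4) = -3.04 dB
Step 2: SE = SL - 2*TL + TS - NL + DI - DT = 225 - 2*82 + (-3.04) - 75 + 29 - 8 = 3.96

3.96 dB


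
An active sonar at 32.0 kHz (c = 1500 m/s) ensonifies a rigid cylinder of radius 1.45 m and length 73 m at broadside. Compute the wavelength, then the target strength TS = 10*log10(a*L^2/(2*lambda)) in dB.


Step 1: lambda = c/f = 1500/32000 = 0.04688 m
Step 2: TS = 10*log10(a*L^2/(2*lambda)) = 10*log10(1.45*73^2/(2*0.04688)) = 49.16

49.16 dB


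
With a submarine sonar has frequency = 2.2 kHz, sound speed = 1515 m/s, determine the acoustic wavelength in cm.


lambda = c/f = 1515 / 2200 = 0.6886 m = 68.86 cm

68.86 cm


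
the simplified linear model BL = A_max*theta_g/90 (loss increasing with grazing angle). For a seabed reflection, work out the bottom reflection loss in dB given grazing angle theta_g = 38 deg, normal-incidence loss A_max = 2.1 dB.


BL = A_max * theta_g / 90 = 2.1 * 38 / 90 = 0.89

0.89 dB


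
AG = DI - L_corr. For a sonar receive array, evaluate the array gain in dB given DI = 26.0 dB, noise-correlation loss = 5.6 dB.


AG = DI - L_corr = 26.0 - 5.6 = 20.4

20.4 dB


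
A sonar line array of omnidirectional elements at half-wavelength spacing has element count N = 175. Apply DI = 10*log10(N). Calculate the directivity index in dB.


DI = 10*log10(175) = 22.43

22.43 dB


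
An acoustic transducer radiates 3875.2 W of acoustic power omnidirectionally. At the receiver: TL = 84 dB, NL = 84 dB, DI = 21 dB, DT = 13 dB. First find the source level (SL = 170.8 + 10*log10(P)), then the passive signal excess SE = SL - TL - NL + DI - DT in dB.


Step 1: SL = 170.8 + 10*log10(3875.2) = 206.68 dB
Step 2: SE = SL - TL - NL + DI - DT = 206.68 - 84 - 84 + 21 - 13 = 46.68

46.68 dB


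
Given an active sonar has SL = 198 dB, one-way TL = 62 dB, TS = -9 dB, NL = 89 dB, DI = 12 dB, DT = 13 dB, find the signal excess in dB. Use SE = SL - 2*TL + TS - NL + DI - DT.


SE = SL - 2*TL + TS - NL + DI - DT = 198 - 2*62 + (-9) - 89 + 12 - 13 = -25

-25 dB


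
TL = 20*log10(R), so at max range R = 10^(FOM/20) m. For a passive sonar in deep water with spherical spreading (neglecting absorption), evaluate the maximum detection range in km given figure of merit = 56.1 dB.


At max range FOM = TL, so 20*log10(R) = 56.1
R = 10^(56.1/20) = 638.26 m = 0.64 km

0.64 km


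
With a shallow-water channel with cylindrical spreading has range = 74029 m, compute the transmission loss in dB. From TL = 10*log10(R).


TL = 10*log10(74029) = 48.69

48.69 dB


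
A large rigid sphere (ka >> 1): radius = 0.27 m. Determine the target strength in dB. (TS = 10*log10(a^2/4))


-17.39 dB


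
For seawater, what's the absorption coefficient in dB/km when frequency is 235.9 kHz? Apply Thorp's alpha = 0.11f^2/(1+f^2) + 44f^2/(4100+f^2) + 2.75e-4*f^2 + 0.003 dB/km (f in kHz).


56.397 dB/km


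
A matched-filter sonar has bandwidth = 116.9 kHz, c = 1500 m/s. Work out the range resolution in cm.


dR = c/(2*BW) = 1500 / (2 * 116.9e3) = 0.0064 m = 0.64 cm

0.64 cm


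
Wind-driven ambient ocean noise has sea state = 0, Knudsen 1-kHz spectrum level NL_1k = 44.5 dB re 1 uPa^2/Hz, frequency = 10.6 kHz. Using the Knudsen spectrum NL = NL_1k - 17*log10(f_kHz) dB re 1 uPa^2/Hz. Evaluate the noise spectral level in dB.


NL = NL_1k - 17*log10(f_kHz) = 44.5 - 17*log10(10.6) = 44.5 - (17.43) = 27.07

27.07 dB


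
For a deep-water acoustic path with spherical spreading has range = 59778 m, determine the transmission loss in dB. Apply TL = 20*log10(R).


TL = 20*log10(59778) = 95.53

95.53 dB


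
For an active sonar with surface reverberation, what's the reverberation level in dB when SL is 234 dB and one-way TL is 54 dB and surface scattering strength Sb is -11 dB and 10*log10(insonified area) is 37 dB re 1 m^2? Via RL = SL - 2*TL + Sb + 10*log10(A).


152 dB


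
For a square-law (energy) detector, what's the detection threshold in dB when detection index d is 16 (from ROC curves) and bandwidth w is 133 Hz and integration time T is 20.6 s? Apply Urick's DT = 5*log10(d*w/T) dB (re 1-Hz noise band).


DT = 5*log10(d*w/T) = 5*log10(16 * 133 / 20.6) = 5*log10(103.3) = 10.07

10.07 dB
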